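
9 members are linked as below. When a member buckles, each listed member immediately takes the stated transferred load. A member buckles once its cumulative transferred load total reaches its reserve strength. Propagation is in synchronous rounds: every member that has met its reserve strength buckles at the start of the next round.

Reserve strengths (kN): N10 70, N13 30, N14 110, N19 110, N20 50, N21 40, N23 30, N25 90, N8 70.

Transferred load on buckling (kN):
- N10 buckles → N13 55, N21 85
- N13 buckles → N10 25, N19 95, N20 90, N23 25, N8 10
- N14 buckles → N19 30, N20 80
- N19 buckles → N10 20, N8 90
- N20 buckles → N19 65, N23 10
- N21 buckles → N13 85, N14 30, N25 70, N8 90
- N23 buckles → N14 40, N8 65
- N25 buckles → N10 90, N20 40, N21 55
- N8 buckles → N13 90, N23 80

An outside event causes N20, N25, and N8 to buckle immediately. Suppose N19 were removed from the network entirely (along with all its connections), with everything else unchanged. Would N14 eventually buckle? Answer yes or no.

With N19 removed:
Round 1 — N20, N25, N8 buckle (initial).
  N10: +90 → 90 ≥ 70
  N13: +90 → 90 ≥ 30
  N21: +55 → 55 ≥ 40
  N23: +10+80 → 90 ≥ 30
Round 2 — N10, N13, N21, N23 buckle.
  N14: +30+40 → 70 < 110
No further bucklings.

no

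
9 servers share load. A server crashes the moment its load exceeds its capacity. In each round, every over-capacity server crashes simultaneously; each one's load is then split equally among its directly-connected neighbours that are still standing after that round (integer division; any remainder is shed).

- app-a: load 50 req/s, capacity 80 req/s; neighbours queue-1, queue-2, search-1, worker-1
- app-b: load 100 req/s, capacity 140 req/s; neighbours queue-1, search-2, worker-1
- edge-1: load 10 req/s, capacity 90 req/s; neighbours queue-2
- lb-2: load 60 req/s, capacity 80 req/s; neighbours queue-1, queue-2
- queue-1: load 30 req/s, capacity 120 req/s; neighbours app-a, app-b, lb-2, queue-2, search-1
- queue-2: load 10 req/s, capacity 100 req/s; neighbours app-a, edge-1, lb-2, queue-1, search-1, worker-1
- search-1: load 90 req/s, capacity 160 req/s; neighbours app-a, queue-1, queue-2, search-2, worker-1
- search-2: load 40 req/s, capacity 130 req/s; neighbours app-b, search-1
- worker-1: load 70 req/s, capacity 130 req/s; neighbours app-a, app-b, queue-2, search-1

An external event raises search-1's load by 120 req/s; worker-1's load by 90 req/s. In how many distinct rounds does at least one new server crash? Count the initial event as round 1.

3

Round 1 — search-1 at 210 > 160; worker-1 at 160 > 130. search-1, worker-1 crash.
  search-1 sheds 210 req/s to app-a, queue-1, queue-2, search-2: 52 each (2 lost).
    app-a: 50+52 = 102 > 80
    queue-1: 30+52 = 82 ≤ 120
    queue-2: 10+52 = 62 ≤ 100
    search-2: 40+52 = 92 ≤ 130
  worker-1 sheds 160 req/s to app-a, app-b, queue-2: 53 each (1 lost).
    app-a: 102+53 = 155 > 80
    app-b: 100+53 = 153 > 140
    queue-2: 62+53 = 115 > 100
Round 2 — app-a, app-b, queue-2 crash.
  app-a sheds 155 req/s to queue-1: 155 each.
    queue-1: 82+155 = 237 > 120
  app-b sheds 153 req/s to queue-1, search-2: 76 each (1 lost).
    queue-1: 237+76 = 313 > 120
    search-2: 92+76 = 168 > 130
  queue-2 sheds 115 req/s to edge-1, lb-2, queue-1: 38 each (1 lost).
    edge-1: 10+38 = 48 ≤ 90
    lb-2: 60+38 = 98 > 80
    queue-1: 313+38 = 351 > 120
Round 3 — lb-2, queue-1, search-2 crash.
  lb-2 sheds 98 req/s: no online neighbours, lost.
  queue-1 sheds 351 req/s: no online neighbours, lost.
  search-2 sheds 168 req/s: no online neighbours, lost.
No further crashes.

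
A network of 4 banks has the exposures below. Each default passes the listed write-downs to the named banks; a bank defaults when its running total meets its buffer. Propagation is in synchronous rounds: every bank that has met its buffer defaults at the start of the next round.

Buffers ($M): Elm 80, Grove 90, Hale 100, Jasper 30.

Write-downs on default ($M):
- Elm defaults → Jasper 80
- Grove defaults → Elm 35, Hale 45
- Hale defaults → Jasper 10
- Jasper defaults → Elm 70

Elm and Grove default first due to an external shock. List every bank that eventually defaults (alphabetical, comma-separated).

Round 1 — Elm, Grove default (initial).
  Hale: +45 → 45 < 100
  Jasper: +80 → 80 ≥ 30
Round 2 — Jasper defaults.
No further defaults.

Elm, Grove, Jasper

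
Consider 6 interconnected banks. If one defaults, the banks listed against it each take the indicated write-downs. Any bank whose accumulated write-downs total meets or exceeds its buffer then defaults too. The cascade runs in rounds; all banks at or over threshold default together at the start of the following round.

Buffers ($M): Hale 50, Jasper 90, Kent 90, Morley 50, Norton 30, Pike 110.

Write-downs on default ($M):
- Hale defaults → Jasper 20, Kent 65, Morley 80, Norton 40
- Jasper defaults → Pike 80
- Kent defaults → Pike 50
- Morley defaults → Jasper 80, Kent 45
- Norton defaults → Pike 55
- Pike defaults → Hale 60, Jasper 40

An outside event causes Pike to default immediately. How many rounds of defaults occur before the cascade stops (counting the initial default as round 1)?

Round 1 — Pike defaults (initial).
  Hale: +60 → 60 ≥ 50
  Jasper: +40 → 40 < 90
Round 2 — Hale defaults.
  Jasper: +20 → 60 < 90
  Kent: +65 → 65 < 90
  Morley: +80 → 80 ≥ 50
  Norton: +40 → 40 ≥ 30
Round 3 — Morley, Norton default.
  Jasper: +80 → 140 ≥ 90
  Kent: +45 → 110 ≥ 90
Round 4 — Jasper, Kent default.
No further defaults.

4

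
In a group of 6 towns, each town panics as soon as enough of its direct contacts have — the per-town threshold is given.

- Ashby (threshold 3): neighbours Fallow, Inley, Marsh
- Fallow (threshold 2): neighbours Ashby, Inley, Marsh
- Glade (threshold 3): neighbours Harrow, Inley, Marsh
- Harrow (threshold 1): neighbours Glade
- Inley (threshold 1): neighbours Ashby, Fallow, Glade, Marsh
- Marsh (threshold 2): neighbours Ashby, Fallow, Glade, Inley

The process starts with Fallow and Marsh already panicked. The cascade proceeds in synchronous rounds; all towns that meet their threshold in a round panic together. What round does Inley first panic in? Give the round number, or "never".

2

Round 1 — Fallow, Marsh panic (initial).
Round 2 — checking thresholds:
  Ashby: 2 of 3 neighbours < 3, holds.
  Glade: 1 of 3 neighbours < 3, holds.
  Inley: 2 of 4 neighbours ≥ 1, panics.
Round 3 — checking thresholds:
  Ashby: 3 of 3 neighbours ≥ 3, panics.
  Glade: 2 of 3 neighbours < 3, holds.
Round 4 — no new panics; cascade stops.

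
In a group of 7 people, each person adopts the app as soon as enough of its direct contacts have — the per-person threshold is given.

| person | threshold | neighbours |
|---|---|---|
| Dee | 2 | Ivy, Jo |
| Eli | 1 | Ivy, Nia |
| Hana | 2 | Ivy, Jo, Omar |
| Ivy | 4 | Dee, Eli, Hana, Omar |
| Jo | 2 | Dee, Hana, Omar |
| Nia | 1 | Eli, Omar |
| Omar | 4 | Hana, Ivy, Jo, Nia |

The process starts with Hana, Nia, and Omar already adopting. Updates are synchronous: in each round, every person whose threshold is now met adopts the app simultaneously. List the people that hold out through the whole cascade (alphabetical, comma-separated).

Dee, Ivy

Round 1 — Hana, Nia, Omar adopt the app (initial).
Round 2 — checking thresholds:
  Eli: 1 of 2 neighbours ≥ 1, adopts the app.
  Ivy: 2 of 4 neighbours < 4, holds.
  Jo: 2 of 3 neighbours ≥ 2, adopts the app.
Round 3 — no new adoptions; cascade stops.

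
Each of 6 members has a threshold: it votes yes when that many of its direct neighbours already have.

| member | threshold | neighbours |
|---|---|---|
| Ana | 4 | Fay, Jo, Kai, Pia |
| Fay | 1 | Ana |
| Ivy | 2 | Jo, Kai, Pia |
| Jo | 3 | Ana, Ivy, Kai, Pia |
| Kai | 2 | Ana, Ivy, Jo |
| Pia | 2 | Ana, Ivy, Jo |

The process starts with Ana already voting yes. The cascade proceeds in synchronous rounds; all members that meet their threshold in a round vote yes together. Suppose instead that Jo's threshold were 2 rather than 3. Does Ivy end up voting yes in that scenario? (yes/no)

no

With Jo's threshold at 2:
Round 1 — Ana votes yes (initial).
Round 2 — checking thresholds:
  Fay: 1 of 1 neighbours ≥ 1, votes yes.
  Jo: 1 of 4 neighbours < 2, holds.
  Kai: 1 of 3 neighbours < 2, holds.
  Pia: 1 of 3 neighbours < 2, holds.
Round 3 — no new yes votes; cascade stops.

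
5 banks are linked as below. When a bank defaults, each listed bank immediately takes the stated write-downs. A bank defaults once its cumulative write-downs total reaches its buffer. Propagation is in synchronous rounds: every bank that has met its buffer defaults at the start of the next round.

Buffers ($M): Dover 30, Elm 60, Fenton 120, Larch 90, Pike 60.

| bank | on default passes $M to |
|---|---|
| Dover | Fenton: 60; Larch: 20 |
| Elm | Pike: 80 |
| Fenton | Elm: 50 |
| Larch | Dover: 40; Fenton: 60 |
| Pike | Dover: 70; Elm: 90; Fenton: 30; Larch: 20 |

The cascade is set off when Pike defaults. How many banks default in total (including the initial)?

3

Round 1 — Pike defaults (initial).
  Dover: +70 → 70 ≥ 30
  Elm: +90 → 90 ≥ 60
  Fenton: +30 → 30 < 120
  Larch: +20 → 20 < 90
Round 2 — Dover, Elm default.
  Fenton: +60 → 90 < 120
  Larch: +20 → 40 < 90
No further defaults.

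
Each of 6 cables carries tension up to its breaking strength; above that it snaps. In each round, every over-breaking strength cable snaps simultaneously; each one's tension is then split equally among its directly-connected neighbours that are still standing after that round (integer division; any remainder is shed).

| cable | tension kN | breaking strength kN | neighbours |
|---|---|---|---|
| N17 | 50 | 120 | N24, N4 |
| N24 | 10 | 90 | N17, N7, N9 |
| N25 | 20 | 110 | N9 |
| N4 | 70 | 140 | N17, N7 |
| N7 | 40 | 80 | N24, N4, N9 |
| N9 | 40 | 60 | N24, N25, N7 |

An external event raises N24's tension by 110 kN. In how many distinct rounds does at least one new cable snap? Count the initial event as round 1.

5

Round 1 — N24 at 120 > 90. N24 snaps.
  N24 sheds 120 kN to N17, N7, N9: 40 each.
    N17: 50+40 = 90 ≤ 120
    N7: 40+40 = 80 ≤ 80
    N9: 40+40 = 80 > 60
Round 2 — N9 snaps.
  N9 sheds 80 kN to N25, N7: 40 each.
    N25: 20+40 = 60 ≤ 110
    N7: 80+40 = 120 > 80
Round 3 — N7 snaps.
  N7 sheds 120 kN to N4: 120 each.
    N4: 70+120 = 190 > 140
Round 4 — N4 snaps.
  N4 sheds 190 kN to N17: 190 each.
    N17: 90+190 = 280 > 120
Round 5 — N17 snaps.
  N17 sheds 280 kN: no online neighbours, lost.
No further breaks.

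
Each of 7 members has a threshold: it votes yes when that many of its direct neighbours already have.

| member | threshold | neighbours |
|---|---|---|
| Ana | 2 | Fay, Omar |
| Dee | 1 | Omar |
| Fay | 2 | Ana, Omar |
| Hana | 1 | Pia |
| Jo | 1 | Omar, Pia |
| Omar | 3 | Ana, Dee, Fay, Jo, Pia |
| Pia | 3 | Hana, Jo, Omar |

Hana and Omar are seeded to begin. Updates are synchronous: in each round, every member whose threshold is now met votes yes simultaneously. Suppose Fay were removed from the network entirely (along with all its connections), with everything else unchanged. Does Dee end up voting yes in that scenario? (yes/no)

yes

With Fay removed:
Round 1 — Hana, Omar vote yes (initial).
Round 2 — checking thresholds:
  Ana: 1 of 1 neighbours < 2, not yet.
  Dee: 1 of 1 neighbours ≥ 1, votes yes.
  Jo: 1 of 2 neighbours ≥ 1, votes yes.
  Pia: 2 of 3 neighbours < 3, not yet.
Round 3 — checking thresholds:
  Ana: 1 of 1 neighbours < 2, not yet.
  Pia: 3 of 3 neighbours ≥ 3, votes yes.
Round 4 — no new yes votes; cascade stops.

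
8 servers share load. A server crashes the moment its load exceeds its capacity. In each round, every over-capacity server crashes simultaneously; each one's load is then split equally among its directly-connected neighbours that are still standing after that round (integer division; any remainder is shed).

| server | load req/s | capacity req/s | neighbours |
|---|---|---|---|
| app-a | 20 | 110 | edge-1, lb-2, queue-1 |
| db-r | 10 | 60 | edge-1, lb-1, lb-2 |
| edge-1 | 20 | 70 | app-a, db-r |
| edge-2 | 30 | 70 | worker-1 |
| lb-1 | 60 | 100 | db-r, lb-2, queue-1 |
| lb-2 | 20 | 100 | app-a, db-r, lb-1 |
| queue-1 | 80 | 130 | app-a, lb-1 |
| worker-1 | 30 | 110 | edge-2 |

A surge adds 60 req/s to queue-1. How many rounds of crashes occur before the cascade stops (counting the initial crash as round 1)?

6

Round 1 — queue-1 at 140 > 130. queue-1 crashes.
  queue-1 sheds 140 req/s to app-a, lb-1: 70 each.
    app-a: 20+70 = 90 ≤ 110
    lb-1: 60+70 = 130 > 100
Round 2 — lb-1 crashes.
  lb-1 sheds 130 req/s to db-r, lb-2: 65 each.
    db-r: 10+65 = 75 > 60
    lb-2: 20+65 = 85 ≤ 100
Round 3 — db-r crashes.
  db-r sheds 75 req/s to edge-1, lb-2: 37 each (1 lost).
    edge-1: 20+37 = 57 ≤ 70
    lb-2: 85+37 = 122 > 100
Round 4 — lb-2 crashes.
  lb-2 sheds 122 req/s to app-a: 122 each.
    app-a: 90+122 = 212 > 110
Round 5 — app-a crashes.
  app-a sheds 212 req/s to edge-1: 212 each.
    edge-1: 57+212 = 269 > 70
Round 6 — edge-1 crashes.
  edge-1 sheds 269 req/s: no online neighbours, lost.
No further crashes.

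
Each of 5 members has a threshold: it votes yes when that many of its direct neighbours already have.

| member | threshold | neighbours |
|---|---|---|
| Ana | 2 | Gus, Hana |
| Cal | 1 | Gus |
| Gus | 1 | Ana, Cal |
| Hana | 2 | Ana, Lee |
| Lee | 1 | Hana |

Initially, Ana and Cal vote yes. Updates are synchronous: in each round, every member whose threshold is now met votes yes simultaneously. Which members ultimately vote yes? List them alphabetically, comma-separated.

Ana, Cal, Gus

Round 1 — Ana, Cal vote yes (initial).
Round 2 — checking thresholds:
  Gus: 2 of 2 neighbours ≥ 1, votes yes.
  Hana: 1 of 2 neighbours < 2, holds.
Round 3 — no new yes votes; cascade stops.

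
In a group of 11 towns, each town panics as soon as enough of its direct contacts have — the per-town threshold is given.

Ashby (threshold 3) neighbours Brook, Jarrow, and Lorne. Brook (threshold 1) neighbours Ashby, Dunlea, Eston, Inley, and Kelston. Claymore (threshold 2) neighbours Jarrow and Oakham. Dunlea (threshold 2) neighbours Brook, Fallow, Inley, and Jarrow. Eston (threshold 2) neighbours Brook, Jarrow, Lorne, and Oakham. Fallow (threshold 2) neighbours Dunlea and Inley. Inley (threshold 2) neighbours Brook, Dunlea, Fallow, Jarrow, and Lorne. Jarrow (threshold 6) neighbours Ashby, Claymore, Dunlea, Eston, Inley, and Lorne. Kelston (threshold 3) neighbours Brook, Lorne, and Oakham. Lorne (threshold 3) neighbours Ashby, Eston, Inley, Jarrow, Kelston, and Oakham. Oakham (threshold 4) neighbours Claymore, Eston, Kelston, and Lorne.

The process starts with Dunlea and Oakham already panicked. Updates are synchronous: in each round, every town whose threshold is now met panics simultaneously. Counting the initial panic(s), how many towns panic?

8

Round 1 — Dunlea, Oakham panic (initial).
Round 2 — checking thresholds:
  Brook: 1 of 5 neighbours ≥ 1, panics.
  Claymore: 1 of 2 neighbours < 2, not yet.
  Eston: 1 of 4 neighbours < 2, not yet.
  Fallow: 1 of 2 neighbours < 2, not yet.
  Inley: 1 of 5 neighbours < 2, not yet.
  Jarrow: 1 of 6 neighbours < 6, not yet.
  Kelston: 1 of 3 neighbours < 3, not yet.
  Lorne: 1 of 6 neighbours < 3, not yet.
Round 3 — checking thresholds:
  Ashby: 1 of 3 neighbours < 3, not yet.
  Claymore: 1 of 2 neighbours < 2, not yet.
  Eston: 2 of 4 neighbours ≥ 2, panics.
  Fallow: 1 of 2 neighbours < 2, not yet.
  Inley: 2 of 5 neighbours ≥ 2, panics.
  Jarrow: 1 of 6 neighbours < 6, not yet.
  Kelston: 2 of 3 neighbours < 3, not yet.
  Lorne: 1 of 6 neighbours < 3, not yet.
Round 4 — checking thresholds:
  Ashby: 1 of 3 neighbours < 3, not yet.
  Claymore: 1 of 2 neighbours < 2, not yet.
  Fallow: 2 of 2 neighbours ≥ 2, panics.
  Jarrow: 3 of 6 neighbours < 6, not yet.
  Kelston: 2 of 3 neighbours < 3, not yet.
  Lorne: 3 of 6 neighbours ≥ 3, panics.
Round 5 — checking thresholds:
  Ashby: 2 of 3 neighbours < 3, not yet.
  Claymore: 1 of 2 neighbours < 2, not yet.
  Jarrow: 4 of 6 neighbours < 6, not yet.
  Kelston: 3 of 3 neighbours ≥ 3, panics.
Round 6 — no new panics; cascade stops.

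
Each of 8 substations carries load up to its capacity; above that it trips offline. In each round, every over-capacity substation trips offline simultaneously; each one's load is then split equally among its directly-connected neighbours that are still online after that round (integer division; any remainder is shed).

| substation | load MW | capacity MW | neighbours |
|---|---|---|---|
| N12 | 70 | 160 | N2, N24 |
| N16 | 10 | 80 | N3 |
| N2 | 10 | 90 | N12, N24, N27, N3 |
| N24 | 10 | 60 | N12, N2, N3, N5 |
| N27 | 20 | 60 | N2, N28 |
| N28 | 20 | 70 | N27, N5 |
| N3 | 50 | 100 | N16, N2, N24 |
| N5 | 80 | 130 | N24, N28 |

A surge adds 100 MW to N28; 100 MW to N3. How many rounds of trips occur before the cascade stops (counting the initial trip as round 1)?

4

Round 1 — N28 at 120 > 70; N3 at 150 > 100. N28, N3 trip offline.
  N28 sheds 120 MW to N27, N5: 60 each.
    N27: 20+60 = 80 > 60
    N5: 80+60 = 140 > 130
  N3 sheds 150 MW to N16, N2, N24: 50 each.
    N16: 10+50 = 60 ≤ 80
    N2: 10+50 = 60 ≤ 90
    N24: 10+50 = 60 ≤ 60
Round 2 — N27, N5 trip offline.
  N27 sheds 80 MW to N2: 80 each.
    N2: 60+80 = 140 > 90
  N5 sheds 140 MW to N24: 140 each.
    N24: 60+140 = 200 > 60
Round 3 — N2, N24 trip offline.
  N2 sheds 140 MW to N12: 140 each.
    N12: 70+140 = 210 > 160
  N24 sheds 200 MW to N12: 200 each.
    N12: 210+200 = 410 > 160
Round 4 — N12 trips offline.
  N12 sheds 410 MW: no online neighbours, lost.
No further trips.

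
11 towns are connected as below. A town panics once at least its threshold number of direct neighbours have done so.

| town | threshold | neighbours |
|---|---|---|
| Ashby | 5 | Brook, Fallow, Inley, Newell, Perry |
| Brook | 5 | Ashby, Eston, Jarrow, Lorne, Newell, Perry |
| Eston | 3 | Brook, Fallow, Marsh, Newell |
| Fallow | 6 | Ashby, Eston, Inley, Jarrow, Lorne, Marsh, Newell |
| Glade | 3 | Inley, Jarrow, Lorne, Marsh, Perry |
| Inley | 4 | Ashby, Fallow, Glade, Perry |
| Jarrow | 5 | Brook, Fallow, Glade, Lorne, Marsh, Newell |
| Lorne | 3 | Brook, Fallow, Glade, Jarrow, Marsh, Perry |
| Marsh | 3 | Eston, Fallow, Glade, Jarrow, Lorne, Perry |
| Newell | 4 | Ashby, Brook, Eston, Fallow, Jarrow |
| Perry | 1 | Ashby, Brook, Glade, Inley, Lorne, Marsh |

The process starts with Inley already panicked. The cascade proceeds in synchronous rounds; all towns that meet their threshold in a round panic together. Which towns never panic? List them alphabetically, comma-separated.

Round 1 — Inley panics (initial).
Round 2 — checking thresholds:
  Ashby: 1 of 5 neighbours < 5, below threshold.
  Fallow: 1 of 7 neighbours < 6, below threshold.
  Glade: 1 of 5 neighbours < 3, below threshold.
  Perry: 1 of 6 neighbours ≥ 1, panics.
Round 3 — no new panics; cascade stops.

Ashby, Brook, Eston, Fallow, Glade, Jarrow, Lorne, Marsh, Newell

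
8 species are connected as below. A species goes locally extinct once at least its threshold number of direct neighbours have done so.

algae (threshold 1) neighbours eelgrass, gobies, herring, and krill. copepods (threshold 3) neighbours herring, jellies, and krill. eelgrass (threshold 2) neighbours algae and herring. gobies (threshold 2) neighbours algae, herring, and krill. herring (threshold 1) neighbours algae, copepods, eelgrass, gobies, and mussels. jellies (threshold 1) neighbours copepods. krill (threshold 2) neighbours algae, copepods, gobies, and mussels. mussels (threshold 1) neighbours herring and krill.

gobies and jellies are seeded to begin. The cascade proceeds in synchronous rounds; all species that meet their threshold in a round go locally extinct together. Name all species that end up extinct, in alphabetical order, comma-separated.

Round 1 — gobies, jellies go locally extinct (initial).
Round 2 — checking thresholds:
  algae: 1 of 4 neighbours ≥ 1, goes locally extinct.
  copepods: 1 of 3 neighbours < 3, below threshold.
  herring: 1 of 5 neighbours ≥ 1, goes locally extinct.
  krill: 1 of 4 neighbours < 2, below threshold.
Round 3 — checking thresholds:
  copepods: 2 of 3 neighbours < 3, below threshold.
  eelgrass: 2 of 2 neighbours ≥ 2, goes locally extinct.
  krill: 2 of 4 neighbours ≥ 2, goes locally extinct.
  mussels: 1 of 2 neighbours ≥ 1, goes locally extinct.
Round 4 — checking thresholds:
  copepods: 3 of 3 neighbours ≥ 3, goes locally extinct.
Round 5 — no new extinctions; cascade stops.

algae, copepods, eelgrass, gobies, herring, jellies, krill, mussels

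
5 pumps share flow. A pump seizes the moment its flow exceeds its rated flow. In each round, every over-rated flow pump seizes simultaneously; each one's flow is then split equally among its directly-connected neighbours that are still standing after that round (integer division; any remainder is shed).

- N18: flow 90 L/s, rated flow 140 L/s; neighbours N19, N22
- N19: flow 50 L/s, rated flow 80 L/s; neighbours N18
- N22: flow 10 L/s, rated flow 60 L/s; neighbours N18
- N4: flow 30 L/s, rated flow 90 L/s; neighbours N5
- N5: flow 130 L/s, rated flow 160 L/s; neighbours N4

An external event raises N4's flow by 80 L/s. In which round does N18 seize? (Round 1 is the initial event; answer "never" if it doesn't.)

never

Round 1 — N4 at 110 > 90. N4 seizes.
  N4 sheds 110 L/s to N5: 110 each.
    N5: 130+110 = 240 > 160
Round 2 — N5 seizes.
  N5 sheds 240 L/s: no online neighbours, lost.
No further seizures.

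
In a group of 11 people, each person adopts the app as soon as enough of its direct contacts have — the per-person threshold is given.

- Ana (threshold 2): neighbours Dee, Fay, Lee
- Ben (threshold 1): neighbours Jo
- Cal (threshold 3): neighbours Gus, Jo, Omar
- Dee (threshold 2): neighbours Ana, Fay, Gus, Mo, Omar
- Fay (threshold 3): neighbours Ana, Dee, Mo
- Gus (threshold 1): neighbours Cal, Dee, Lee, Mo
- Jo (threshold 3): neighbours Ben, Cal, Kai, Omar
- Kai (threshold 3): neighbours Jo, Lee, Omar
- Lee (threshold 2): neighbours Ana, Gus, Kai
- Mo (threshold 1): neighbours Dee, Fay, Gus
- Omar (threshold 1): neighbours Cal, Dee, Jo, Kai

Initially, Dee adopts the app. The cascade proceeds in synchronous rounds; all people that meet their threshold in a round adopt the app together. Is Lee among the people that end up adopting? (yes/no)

no

Round 1 — Dee adopts the app (initial).
Round 2 — checking thresholds:
  Ana: 1 of 3 neighbours < 2, below threshold.
  Fay: 1 of 3 neighbours < 3, below threshold.
  Gus: 1 of 4 neighbours ≥ 1, adopts the app.
  Mo: 1 of 3 neighbours ≥ 1, adopts the app.
  Omar: 1 of 4 neighbours ≥ 1, adopts the app.
Round 3 — no new adoptions; cascade stops.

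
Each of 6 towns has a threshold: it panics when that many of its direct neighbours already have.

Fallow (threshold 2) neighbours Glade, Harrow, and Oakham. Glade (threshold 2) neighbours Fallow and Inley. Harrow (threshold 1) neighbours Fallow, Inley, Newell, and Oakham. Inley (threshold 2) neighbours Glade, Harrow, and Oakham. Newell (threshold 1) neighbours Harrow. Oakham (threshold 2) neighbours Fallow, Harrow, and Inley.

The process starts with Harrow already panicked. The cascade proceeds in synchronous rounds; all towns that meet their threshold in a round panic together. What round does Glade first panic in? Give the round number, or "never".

Round 1 — Harrow panics (initial).
Round 2 — checking thresholds:
  Fallow: 1 of 3 neighbours < 2, holds.
  Inley: 1 of 3 neighbours < 2, holds.
  Newell: 1 of 1 neighbours ≥ 1, panics.
  Oakham: 1 of 3 neighbours < 2, holds.
Round 3 — no new panics; cascade stops.

never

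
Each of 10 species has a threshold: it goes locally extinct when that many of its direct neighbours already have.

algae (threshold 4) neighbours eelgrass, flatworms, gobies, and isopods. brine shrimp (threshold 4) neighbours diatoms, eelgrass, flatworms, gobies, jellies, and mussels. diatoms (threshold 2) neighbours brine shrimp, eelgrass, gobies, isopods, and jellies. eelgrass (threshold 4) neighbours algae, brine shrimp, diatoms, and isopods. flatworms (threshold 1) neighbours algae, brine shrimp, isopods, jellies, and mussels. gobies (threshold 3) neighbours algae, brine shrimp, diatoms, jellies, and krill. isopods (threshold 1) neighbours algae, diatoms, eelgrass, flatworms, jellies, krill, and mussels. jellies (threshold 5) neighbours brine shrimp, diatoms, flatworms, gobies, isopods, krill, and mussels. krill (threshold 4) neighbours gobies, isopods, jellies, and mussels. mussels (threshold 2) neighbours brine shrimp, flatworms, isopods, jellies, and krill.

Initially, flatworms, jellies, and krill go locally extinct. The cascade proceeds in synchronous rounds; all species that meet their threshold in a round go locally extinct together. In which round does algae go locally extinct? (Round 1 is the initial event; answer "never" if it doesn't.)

Round 1 — flatworms, jellies, krill go locally extinct (initial).
Round 2 — checking thresholds:
  algae: 1 of 4 neighbours < 4, holds.
  brine shrimp: 2 of 6 neighbours < 4, holds.
  diatoms: 1 of 5 neighbours < 2, holds.
  gobies: 2 of 5 neighbours < 3, holds.
  isopods: 3 of 7 neighbours ≥ 1, goes locally extinct.
  mussels: 3 of 5 neighbours ≥ 2, goes locally extinct.
Round 3 — checking thresholds:
  algae: 2 of 4 neighbours < 4, holds.
  brine shrimp: 3 of 6 neighbours < 4, holds.
  diatoms: 2 of 5 neighbours ≥ 2, goes locally extinct.
  eelgrass: 1 of 4 neighbours < 4, holds.
  gobies: 2 of 5 neighbours < 3, holds.
Round 4 — checking thresholds:
  algae: 2 of 4 neighbours < 4, holds.
  brine shrimp: 4 of 6 neighbours ≥ 4, goes locally extinct.
  eelgrass: 2 of 4 neighbours < 4, holds.
  gobies: 3 of 5 neighbours ≥ 3, goes locally extinct.
Round 5 — no new extinctions; cascade stops.

never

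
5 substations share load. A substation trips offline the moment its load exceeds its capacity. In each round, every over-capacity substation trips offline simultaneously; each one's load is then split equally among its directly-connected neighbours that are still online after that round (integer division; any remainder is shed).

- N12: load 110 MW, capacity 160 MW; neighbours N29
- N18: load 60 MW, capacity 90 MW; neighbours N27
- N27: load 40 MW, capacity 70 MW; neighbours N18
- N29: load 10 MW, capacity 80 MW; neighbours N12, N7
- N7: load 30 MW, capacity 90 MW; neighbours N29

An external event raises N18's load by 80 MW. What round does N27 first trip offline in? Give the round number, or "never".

Round 1 — N18 at 140 > 90. N18 trips offline.
  N18 sheds 140 MW to N27: 140 each.
    N27: 40+140 = 180 > 70
Round 2 — N27 trips offline.
  N27 sheds 180 MW: no online neighbours, lost.
No further trips.

2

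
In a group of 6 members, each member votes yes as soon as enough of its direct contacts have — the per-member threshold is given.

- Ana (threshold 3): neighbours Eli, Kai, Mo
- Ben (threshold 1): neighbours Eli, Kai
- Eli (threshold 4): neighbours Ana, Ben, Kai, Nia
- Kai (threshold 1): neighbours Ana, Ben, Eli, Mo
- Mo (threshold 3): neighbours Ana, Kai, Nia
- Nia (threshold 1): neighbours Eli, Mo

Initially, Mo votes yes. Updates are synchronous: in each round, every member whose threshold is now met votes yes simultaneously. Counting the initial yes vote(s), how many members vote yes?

4

Round 1 — Mo votes yes (initial).
Round 2 — checking thresholds:
  Ana: 1 of 3 neighbours < 3, holds.
  Kai: 1 of 4 neighbours ≥ 1, votes yes.
  Nia: 1 of 2 neighbours ≥ 1, votes yes.
Round 3 — checking thresholds:
  Ana: 2 of 3 neighbours < 3, holds.
  Ben: 1 of 2 neighbours ≥ 1, votes yes.
  Eli: 2 of 4 neighbours < 4, holds.
Round 4 — no new yes votes; cascade stops.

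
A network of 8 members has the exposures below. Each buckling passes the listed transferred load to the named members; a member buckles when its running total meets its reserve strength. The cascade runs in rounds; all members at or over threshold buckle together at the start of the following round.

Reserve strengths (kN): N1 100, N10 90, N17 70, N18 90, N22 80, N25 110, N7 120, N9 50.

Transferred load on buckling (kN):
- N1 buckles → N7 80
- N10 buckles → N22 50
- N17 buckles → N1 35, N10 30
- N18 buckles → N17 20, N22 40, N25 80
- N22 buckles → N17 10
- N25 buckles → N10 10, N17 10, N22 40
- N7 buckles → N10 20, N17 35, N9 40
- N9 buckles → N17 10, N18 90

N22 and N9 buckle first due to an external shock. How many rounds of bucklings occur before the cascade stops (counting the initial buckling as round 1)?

2

Round 1 — N22, N9 buckle (initial).
  N17: +10+10 → 20 < 70
  N18: +90 → 90 ≥ 90
Round 2 — N18 buckles.
  N17: +20 → 40 < 70
  N25: +80 → 80 < 110
No further bucklings.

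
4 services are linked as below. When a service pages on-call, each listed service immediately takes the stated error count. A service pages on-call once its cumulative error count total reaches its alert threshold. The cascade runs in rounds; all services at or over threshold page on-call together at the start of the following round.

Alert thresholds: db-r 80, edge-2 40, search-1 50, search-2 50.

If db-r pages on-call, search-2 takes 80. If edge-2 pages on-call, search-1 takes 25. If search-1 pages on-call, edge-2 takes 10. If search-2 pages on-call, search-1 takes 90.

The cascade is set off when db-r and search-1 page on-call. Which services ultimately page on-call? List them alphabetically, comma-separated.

db-r, search-1, search-2

Round 1 — db-r, search-1 page on-call (initial).
  edge-2: +10 → 10 < 40
  search-2: +80 → 80 ≥ 50
Round 2 — search-2 pages on-call.
No further pages.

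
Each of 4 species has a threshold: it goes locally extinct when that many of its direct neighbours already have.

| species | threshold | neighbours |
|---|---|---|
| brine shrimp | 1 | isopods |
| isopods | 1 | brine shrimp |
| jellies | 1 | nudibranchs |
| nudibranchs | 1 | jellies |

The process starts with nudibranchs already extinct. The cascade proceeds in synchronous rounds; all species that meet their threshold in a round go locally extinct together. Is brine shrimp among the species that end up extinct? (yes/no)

no

Round 1 — nudibranchs goes locally extinct (initial).
Round 2 — checking thresholds:
  jellies: 1 of 1 neighbours ≥ 1, goes locally extinct.
Round 3 — no new extinctions; cascade stops.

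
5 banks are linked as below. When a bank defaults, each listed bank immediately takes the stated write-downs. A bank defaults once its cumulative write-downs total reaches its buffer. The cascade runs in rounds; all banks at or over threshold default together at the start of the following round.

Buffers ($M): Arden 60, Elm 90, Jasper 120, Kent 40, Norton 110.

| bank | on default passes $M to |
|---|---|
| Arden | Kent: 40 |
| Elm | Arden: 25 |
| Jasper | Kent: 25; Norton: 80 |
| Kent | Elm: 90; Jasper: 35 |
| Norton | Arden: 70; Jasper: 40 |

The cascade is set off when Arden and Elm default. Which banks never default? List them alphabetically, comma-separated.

Round 1 — Arden, Elm default (initial).
  Kent: +40 → 40 ≥ 40
Round 2 — Kent defaults.
  Jasper: +35 → 35 < 120
No further defaults.

Jasper, Norton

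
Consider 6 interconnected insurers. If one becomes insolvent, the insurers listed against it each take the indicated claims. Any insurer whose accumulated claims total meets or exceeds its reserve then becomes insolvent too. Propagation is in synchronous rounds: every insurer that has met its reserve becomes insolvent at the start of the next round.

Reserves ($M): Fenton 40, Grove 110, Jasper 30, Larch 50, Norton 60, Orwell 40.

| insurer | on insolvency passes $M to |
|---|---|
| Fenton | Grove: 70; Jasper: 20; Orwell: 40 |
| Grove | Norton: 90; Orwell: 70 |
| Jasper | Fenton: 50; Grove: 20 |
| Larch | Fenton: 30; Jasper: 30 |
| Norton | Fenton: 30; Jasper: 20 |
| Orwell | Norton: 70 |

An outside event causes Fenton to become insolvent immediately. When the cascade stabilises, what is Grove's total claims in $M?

90

Round 1 — Fenton becomes insolvent (initial).
  Grove: +70 → 70 < 110
  Jasper: +20 → 20 < 30
  Orwell: +40 → 40 ≥ 40
Round 2 — Orwell becomes insolvent.
  Norton: +70 → 70 ≥ 60
Round 3 — Norton becomes insolvent.
  Jasper: +20 → 40 ≥ 30
Round 4 — Jasper becomes insolvent.
  Grove: +20 → 90 < 110
No further insolvencies.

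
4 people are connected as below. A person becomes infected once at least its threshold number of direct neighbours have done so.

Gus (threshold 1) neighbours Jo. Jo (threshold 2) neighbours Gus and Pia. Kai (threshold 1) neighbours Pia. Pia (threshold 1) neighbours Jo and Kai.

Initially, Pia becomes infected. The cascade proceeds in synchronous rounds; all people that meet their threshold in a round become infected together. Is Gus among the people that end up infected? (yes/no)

no

Round 1 — Pia becomes infected (initial).
Round 2 — checking thresholds:
  Jo: 1 of 2 neighbours < 2, below threshold.
  Kai: 1 of 1 neighbours ≥ 1, becomes infected.
Round 3 — no new infections; cascade stops.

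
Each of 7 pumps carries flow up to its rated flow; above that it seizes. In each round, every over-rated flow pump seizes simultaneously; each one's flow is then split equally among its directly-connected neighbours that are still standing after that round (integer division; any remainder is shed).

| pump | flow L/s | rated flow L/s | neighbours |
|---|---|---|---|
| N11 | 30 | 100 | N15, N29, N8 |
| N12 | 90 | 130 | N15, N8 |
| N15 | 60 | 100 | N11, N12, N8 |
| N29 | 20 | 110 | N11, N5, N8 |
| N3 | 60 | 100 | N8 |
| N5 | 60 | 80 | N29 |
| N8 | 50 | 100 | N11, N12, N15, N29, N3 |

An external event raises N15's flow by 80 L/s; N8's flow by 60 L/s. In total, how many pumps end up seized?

6

Round 1 — N15 at 140 > 100; N8 at 110 > 100. N15, N8 seize.
  N15 sheds 140 L/s to N11, N12: 70 each.
    N11: 30+70 = 100 ≤ 100
    N12: 90+70 = 160 > 130
  N8 sheds 110 L/s to N11, N12, N29, N3: 27 each (2 lost).
    N11: 100+27 = 127 > 100
    N12: 160+27 = 187 > 130
    N29: 20+27 = 47 ≤ 110
    N3: 60+27 = 87 ≤ 100
Round 2 — N11, N12 seize.
  N11 sheds 127 L/s to N29: 127 each.
    N29: 47+127 = 174 > 110
  N12 sheds 187 L/s: no online neighbours, lost.
Round 3 — N29 seizes.
  N29 sheds 174 L/s to N5: 174 each.
    N5: 60+174 = 234 > 80
Round 4 — N5 seizes.
  N5 sheds 234 L/s: no online neighbours, lost.
No further seizures.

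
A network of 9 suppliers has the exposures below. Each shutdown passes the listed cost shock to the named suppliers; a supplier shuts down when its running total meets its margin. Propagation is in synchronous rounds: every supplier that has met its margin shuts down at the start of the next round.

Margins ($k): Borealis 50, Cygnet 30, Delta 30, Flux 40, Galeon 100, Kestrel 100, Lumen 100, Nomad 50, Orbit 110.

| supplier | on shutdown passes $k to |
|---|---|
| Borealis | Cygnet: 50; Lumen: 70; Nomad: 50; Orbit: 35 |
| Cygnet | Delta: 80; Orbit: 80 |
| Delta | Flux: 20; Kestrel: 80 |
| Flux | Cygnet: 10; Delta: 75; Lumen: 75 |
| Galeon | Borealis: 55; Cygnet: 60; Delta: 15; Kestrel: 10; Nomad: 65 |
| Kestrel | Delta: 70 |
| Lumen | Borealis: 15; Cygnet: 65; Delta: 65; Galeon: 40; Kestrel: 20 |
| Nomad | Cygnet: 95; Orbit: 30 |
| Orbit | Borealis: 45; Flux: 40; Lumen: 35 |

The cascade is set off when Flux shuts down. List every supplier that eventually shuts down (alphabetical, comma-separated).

Round 1 — Flux shuts down (initial).
  Cygnet: +10 → 10 < 30
  Delta: +75 → 75 ≥ 30
  Lumen: +75 → 75 < 100
Round 2 — Delta shuts down.
  Kestrel: +80 → 80 < 100
No further shutdowns.

Delta, Flux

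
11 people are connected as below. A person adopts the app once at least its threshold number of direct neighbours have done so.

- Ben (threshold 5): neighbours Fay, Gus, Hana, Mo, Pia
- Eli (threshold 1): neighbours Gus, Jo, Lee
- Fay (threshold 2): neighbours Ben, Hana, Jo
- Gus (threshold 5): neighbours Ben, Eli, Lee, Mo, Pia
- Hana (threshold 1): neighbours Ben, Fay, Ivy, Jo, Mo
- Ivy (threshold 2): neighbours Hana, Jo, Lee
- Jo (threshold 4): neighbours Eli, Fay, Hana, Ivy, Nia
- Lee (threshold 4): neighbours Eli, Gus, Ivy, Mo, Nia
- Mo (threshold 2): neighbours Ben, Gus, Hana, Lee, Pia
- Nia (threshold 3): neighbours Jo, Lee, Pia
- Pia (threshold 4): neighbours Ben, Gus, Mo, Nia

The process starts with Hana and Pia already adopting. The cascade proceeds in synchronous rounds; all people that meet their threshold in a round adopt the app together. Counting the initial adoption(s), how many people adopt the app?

Round 1 — Hana, Pia adopt the app (initial).
Round 2 — checking thresholds:
  Ben: 2 of 5 neighbours < 5, below threshold.
  Fay: 1 of 3 neighbours < 2, below threshold.
  Gus: 1 of 5 neighbours < 5, below threshold.
  Ivy: 1 of 3 neighbours < 2, below threshold.
  Jo: 1 of 5 neighbours < 4, below threshold.
  Mo: 2 of 5 neighbours ≥ 2, adopts the app.
  Nia: 1 of 3 neighbours < 3, below threshold.
Round 3 — no new adoptions; cascade stops.

3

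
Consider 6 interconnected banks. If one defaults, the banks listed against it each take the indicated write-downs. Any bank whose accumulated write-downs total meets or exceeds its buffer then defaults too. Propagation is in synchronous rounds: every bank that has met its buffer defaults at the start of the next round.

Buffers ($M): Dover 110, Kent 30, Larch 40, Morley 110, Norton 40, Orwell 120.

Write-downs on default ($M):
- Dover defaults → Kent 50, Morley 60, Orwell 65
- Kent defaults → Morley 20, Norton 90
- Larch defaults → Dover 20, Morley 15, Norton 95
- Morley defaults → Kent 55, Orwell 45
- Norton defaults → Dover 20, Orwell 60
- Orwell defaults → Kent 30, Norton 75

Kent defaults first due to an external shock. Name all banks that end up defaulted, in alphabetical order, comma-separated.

Kent, Norton

Round 1 — Kent defaults (initial).
  Morley: +20 → 20 < 110
  Norton: +90 → 90 ≥ 40
Round 2 — Norton defaults.
  Dover: +20 → 20 < 110
  Orwell: +60 → 60 < 120
No further defaults.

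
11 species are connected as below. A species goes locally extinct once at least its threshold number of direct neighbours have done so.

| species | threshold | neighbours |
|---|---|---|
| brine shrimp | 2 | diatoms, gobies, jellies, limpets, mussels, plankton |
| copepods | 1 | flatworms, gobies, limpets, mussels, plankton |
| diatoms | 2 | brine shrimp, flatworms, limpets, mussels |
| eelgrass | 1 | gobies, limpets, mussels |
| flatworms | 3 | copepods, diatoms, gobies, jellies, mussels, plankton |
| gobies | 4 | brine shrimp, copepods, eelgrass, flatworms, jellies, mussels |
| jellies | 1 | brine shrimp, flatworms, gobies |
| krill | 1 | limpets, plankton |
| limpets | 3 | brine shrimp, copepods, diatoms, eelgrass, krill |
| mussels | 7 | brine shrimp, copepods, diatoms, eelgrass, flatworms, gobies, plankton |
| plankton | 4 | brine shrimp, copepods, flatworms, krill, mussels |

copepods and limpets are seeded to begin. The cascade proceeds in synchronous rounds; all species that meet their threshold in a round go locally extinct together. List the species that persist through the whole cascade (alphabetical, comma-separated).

Round 1 — copepods, limpets go locally extinct (initial).
Round 2 — checking thresholds:
  brine shrimp: 1 of 6 neighbours < 2, holds.
  diatoms: 1 of 4 neighbours < 2, holds.
  eelgrass: 1 of 3 neighbours ≥ 1, goes locally extinct.
  flatworms: 1 of 6 neighbours < 3, holds.
  gobies: 1 of 6 neighbours < 4, holds.
  krill: 1 of 2 neighbours ≥ 1, goes locally extinct.
  mussels: 1 of 7 neighbours < 7, holds.
  plankton: 1 of 5 neighbours < 4, holds.
Round 3 — no new extinctions; cascade stops.

brine shrimp, diatoms, flatworms, gobies, jellies, mussels, plankton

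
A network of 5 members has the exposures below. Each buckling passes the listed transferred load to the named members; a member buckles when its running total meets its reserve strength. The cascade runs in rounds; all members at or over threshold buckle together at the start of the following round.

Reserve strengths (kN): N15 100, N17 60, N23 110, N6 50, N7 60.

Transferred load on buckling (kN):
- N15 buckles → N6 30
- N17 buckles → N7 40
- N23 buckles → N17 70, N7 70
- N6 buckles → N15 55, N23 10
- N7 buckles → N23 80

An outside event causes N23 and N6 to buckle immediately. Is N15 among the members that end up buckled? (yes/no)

Round 1 — N23, N6 buckle (initial).
  N15: +55 → 55 < 100
  N17: +70 → 70 ≥ 60
  N7: +70 → 70 ≥ 60
Round 2 — N17, N7 buckle.
No further bucklings.

no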